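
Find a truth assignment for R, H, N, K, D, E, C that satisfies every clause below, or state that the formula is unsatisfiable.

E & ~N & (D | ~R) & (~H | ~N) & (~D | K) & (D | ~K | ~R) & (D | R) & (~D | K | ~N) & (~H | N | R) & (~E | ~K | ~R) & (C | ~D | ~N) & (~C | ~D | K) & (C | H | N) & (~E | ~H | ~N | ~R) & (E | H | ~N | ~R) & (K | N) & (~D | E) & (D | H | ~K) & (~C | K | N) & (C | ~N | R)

R: False, H: False, N: False, K: True, D: True, E: True, C: True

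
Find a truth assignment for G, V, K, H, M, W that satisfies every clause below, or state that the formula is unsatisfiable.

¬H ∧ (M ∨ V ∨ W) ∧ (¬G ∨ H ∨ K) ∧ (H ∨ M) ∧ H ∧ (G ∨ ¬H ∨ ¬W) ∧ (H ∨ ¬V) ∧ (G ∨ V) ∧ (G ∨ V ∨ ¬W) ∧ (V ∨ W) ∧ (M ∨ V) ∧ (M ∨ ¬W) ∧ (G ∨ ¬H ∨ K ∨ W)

UNSATISFIABLE

Case H = True:
  Clause (¬H) is falsified — contradiction.
Case H = False:
  Clause (H) is falsified — contradiction.
Both cases fail, so the formula is unsatisfiable.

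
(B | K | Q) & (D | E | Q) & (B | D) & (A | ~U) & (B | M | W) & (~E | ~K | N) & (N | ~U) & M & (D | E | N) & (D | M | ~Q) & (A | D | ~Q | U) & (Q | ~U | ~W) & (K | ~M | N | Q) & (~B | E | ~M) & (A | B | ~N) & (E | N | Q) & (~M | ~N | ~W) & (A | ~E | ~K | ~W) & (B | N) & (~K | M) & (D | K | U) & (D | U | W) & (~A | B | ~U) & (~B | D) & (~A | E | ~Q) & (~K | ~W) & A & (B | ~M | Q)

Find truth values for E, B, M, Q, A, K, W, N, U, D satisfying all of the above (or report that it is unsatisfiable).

E: True; B: True; M: True; Q: True; A: True; K: True; W: False; N: True; U: True; D: True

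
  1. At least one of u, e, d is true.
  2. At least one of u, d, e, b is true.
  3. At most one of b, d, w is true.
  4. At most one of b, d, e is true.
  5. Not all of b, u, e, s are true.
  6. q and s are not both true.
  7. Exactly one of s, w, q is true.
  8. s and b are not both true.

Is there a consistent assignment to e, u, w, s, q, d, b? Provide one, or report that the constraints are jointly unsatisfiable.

e: True, u: True, w: False, s: False, q: True, d: False, b: False

  (1) {u, e, d}: 2 true — at least one ✓
  (2) {u, d, e, b}: 2 true — at least one ✓
  (3) {b, d, w}: 0 true — at most one ✓
  (4) {b, d, e}: 1 true — at most one ✓
  (5) {b, u, e, s}: 2/4 true — not all ✓
  (6) q=T, s=F — not both ✓
  (7) {s, w, q}: 1 true — exactly one ✓
  (8) s=F, b=F — not both ✓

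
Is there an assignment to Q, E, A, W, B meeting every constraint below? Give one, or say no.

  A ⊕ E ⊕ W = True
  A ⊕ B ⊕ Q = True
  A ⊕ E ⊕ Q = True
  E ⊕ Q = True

Q=F; E=T; A=F; W=F; B=T

A ⊕ E ⊕ W = F ⊕ T ⊕ F = True ✓
A ⊕ B ⊕ Q = F ⊕ T ⊕ F = True ✓
A ⊕ E ⊕ Q = F ⊕ T ⊕ F = True ✓
E ⊕ Q = T ⊕ F = True ✓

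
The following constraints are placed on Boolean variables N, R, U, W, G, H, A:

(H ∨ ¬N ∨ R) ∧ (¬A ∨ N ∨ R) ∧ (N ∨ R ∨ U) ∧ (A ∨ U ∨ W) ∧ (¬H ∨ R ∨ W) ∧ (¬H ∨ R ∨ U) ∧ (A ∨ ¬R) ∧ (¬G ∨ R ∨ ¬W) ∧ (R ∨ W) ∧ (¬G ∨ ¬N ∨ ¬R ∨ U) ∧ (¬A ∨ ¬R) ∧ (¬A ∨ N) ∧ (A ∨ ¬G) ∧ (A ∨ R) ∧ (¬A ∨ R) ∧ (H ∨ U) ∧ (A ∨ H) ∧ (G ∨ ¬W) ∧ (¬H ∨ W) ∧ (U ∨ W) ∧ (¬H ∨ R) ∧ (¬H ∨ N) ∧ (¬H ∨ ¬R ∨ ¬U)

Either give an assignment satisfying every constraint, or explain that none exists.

Case A = True:
  (¬A ∨ ¬R) forces R = False.
  Clause (¬A ∨ R) is falsified — contradiction.
Case A = False:
  (A ∨ ¬R) forces R = False.
  Clause (A ∨ R) is falsified — contradiction.
Both cases fail, so the formula is unsatisfiable.

The formula is unsatisfiable.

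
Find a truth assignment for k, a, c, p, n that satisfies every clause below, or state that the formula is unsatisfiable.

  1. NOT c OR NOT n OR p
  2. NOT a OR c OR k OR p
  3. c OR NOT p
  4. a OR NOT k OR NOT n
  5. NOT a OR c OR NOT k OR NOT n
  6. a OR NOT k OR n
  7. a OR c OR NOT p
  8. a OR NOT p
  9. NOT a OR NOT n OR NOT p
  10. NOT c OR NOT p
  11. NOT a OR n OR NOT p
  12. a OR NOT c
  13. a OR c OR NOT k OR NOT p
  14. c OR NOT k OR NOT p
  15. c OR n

k=F, a=F, c=F, p=F, n=T

Set k = False.
Set a = False.
  then (a OR NOT p) forces p = False.
  then (a OR NOT c) forces c = False.
  then (c OR n) forces n = True.
All clauses satisfied.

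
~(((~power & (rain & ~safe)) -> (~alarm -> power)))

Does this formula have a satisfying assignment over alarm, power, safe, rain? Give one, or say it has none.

alarm = False, power = False, safe = False, rain = True

  ~(((~power & (rain & ~safe)) -> (~alarm -> power))) = True
    (~power & (rain & ~safe)) -> (~alarm -> power) = False
      ~power & (rain & ~safe) = True
        ~power = True
        rain & ~safe = True
          ~safe = True
      ~alarm -> power = False
        ~alarm = True
The formula evaluates to True.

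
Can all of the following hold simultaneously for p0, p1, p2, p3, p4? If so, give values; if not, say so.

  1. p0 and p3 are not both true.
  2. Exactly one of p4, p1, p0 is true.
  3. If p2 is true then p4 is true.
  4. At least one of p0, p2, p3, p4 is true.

p0: False; p1: False; p2: True; p3: False; p4: True

  (1) p0=F, p3=F — not both ✓
  (2) {p4, p1, p0}: 1 true — exactly one ✓
  (3) p2=T ⇒ p4: T ✓
  (4) {p0, p2, p3, p4}: 2 true — at least one ✓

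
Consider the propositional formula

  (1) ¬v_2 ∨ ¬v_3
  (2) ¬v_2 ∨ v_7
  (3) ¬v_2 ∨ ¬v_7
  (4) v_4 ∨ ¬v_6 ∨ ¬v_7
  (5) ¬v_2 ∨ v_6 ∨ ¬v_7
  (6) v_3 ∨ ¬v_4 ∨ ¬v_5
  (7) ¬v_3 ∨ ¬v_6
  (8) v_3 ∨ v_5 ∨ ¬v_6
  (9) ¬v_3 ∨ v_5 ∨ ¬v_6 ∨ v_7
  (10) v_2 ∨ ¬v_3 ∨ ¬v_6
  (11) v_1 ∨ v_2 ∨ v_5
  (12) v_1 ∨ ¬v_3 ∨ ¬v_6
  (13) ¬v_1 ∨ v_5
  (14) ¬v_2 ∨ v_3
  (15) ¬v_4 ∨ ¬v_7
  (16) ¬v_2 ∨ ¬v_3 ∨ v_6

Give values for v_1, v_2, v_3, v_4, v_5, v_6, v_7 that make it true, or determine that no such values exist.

Set v_1 = True.
  then (¬v_1 ∨ v_5) forces v_5 = True.
Set v_2 = False.
Set v_3 = False.
  then (v_3 ∨ ¬v_4 ∨ ¬v_5) forces v_4 = False.
Set v_6 = True.
  then (v_4 ∨ ¬v_6 ∨ ¬v_7) forces v_7 = False.
All clauses satisfied.

v_1=T; v_2=F; v_3=F; v_4=F; v_5=T; v_6=T; v_7=F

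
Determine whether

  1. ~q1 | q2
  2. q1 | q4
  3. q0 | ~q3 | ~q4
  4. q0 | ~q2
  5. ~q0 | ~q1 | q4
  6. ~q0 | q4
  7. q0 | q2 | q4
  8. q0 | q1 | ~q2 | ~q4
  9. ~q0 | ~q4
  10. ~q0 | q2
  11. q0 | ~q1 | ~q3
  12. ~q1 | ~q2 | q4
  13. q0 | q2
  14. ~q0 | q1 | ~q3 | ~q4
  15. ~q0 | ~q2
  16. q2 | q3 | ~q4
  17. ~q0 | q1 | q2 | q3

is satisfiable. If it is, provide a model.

Case q0 = True:
  (~q0 | q4) forces q4 = True.
  Clause (~q0 | ~q4) is falsified — contradiction.
Case q0 = False:
  (q0 | ~q2) forces q2 = False.
  Clause (q0 | q2) is falsified — contradiction.
Both cases fail, so the formula is unsatisfiable.

The formula is unsatisfiable.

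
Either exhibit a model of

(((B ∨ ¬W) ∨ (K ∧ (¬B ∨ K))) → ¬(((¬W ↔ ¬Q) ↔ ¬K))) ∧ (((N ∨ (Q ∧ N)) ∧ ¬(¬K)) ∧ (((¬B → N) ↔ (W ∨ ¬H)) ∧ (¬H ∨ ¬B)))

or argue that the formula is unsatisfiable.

N = True; K = True; Q = True; H = True; W = True; B = False

  ((B ∨ ¬W) ∨ (K ∧ (¬B ∨ K))) → ¬(((¬W ↔ ¬Q) ↔ ¬K)) = True
    (B ∨ ¬W) ∨ (K ∧ (¬B ∨ K)) = True
      B ∨ ¬W = False
        ¬W = False
      K ∧ (¬B ∨ K) = True
        ¬B ∨ K = True
          ¬B = True
    ¬(((¬W ↔ ¬Q) ↔ ¬K)) = True
      (¬W ↔ ¬Q) ↔ ¬K = False
        ¬W ↔ ¬Q = True
          ¬W = False
          ¬Q = False
        ¬K = False
  ((N ∨ (Q ∧ N)) ∧ ¬(¬K)) ∧ (((¬B → N) ↔ (W ∨ ¬H)) ∧ (¬H ∨ ¬B)) = True
    (N ∨ (Q ∧ N)) ∧ ¬(¬K) = True
      N ∨ (Q ∧ N) = True
        Q ∧ N = True
      ¬(¬K) = True
        ¬K = False
    ((¬B → N) ↔ (W ∨ ¬H)) ∧ (¬H ∨ ¬B) = True
      (¬B → N) ↔ (W ∨ ¬H) = True
        ¬B → N = True
          ¬B = True
        W ∨ ¬H = True
          ¬H = False
      ¬H ∨ ¬B = True
        ¬H = False
        ¬B = True
Both conjuncts True, so the formula holds.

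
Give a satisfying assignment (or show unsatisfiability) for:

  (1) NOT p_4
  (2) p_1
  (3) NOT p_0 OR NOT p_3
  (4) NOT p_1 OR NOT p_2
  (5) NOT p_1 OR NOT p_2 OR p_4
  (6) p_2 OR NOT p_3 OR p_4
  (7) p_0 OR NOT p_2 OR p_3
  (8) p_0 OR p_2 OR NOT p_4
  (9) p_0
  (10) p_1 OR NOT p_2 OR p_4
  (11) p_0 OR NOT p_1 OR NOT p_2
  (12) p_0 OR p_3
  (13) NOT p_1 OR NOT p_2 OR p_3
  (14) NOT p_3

Unit clause (NOT p_4) forces p_4 = False.
Unit clause (p_1) forces p_1 = True.
In (NOT p_1 OR NOT p_2) only NOT p_2 is left, so p_2 = False.
In (p_2 OR NOT p_3 OR p_4) only NOT p_3 is left, so p_3 = False.
Unit clause (p_0) forces p_0 = True.
All clauses satisfied.

p_0: True, p_1: True, p_2: False, p_3: False, p_4: False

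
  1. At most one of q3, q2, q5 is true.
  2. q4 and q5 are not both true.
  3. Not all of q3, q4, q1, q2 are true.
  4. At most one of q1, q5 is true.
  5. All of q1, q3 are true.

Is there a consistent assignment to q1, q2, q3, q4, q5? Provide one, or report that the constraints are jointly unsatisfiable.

q1 = True; q2 = False; q3 = True; q4 = True; q5 = False

  (1) {q3, q2, q5}: 1 true — at most one ✓
  (2) q4=T, q5=F — not both ✓
  (3) {q3, q4, q1, q2}: 3/4 true — not all ✓
  (4) {q1, q5}: 1 true — at most one ✓
  (5) {q1, q3}: all 2 true ✓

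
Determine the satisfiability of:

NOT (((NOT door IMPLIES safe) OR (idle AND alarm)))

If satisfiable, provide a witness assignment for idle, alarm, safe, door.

idle=F; alarm=F; safe=F; door=F

  NOT (((NOT door IMPLIES safe) OR (idle AND alarm))) = True
    (NOT door IMPLIES safe) OR (idle AND alarm) = False
      NOT door IMPLIES safe = False
        NOT door = True
      idle AND alarm = False
The formula evaluates to True.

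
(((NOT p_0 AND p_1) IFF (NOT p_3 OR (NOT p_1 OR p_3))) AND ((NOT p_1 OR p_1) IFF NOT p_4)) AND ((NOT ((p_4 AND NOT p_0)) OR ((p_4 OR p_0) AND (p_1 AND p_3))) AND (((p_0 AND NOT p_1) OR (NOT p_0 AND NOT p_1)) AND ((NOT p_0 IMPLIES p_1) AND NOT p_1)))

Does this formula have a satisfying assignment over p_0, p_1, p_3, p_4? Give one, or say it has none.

No satisfying assignment exists.

Case p_1 = True: the conjunct (p_0 AND NOT p_1) OR (NOT p_0 AND NOT p_1) becomes (p_0 AND False) OR (NOT p_0 AND False) = False.
Case p_1 = False: the conjunct (NOT p_0 AND p_1) IFF (NOT p_3 OR (NOT p_1 OR p_3)) becomes (NOT p_0 AND False) IFF (NOT p_3 OR True) = False.
Both cases fail — unsatisfiable.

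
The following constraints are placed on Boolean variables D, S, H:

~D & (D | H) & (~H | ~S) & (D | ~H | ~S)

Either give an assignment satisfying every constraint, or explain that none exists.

Unit clause (~D) forces D = False.
In (D | H) only H is left, so H = True.
In (~H | ~S) only ~S is left, so S = False.
All clauses satisfied.

D = False, S = False, H = True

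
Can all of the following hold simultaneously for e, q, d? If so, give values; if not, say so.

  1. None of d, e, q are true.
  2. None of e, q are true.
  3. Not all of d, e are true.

e = False, q = False, d = False

  (1) {d, e, q}: 0 true — none ✓
  (2) {e, q}: 0 true — none ✓
  (3) {d, e}: 0/2 true — not all ✓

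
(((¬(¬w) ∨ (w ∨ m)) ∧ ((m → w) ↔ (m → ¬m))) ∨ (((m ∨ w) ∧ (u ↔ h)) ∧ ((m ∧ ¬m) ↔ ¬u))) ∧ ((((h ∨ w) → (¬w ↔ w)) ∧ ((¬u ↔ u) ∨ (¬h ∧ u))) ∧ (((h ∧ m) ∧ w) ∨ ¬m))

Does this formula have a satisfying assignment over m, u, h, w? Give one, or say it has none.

Unsatisfiable — no assignment works.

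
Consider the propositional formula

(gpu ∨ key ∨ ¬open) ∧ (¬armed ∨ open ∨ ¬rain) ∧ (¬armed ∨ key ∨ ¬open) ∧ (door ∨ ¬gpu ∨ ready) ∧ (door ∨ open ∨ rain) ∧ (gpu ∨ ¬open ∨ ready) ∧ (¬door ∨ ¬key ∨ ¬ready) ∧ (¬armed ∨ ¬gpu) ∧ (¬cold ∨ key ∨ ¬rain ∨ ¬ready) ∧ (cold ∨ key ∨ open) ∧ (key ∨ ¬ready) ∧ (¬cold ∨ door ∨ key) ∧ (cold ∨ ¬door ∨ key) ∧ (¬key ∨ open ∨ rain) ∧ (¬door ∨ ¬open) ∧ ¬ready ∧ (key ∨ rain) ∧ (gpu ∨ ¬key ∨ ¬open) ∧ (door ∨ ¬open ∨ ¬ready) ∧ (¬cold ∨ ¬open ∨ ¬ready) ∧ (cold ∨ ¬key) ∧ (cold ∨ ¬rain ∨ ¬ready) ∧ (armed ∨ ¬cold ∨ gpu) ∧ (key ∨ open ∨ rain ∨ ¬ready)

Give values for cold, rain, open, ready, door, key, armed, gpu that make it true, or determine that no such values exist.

cold=T, rain=T, open=F, ready=F, door=T, key=T, armed=F, gpu=T

Unit clause (¬ready) forces ready = False.
Set cold = True.
Try rain = False:
  (key ∨ rain) forces key = True.
  (¬key ∨ open ∨ rain) forces open = True.
  (gpu ∨ ¬open ∨ ready) forces gpu = True.
  (door ∨ ¬gpu ∨ ready) forces door = True.
  clause (¬door ∨ ¬open) is falsified — backtrack.
So rain = True.
Set open = False.
  then (¬armed ∨ open ∨ ¬rain) forces armed = False.
  then (armed ∨ ¬cold ∨ gpu) forces gpu = True.
  then (door ∨ ¬gpu ∨ ready) forces door = True.
Set key = True.
All clauses satisfied.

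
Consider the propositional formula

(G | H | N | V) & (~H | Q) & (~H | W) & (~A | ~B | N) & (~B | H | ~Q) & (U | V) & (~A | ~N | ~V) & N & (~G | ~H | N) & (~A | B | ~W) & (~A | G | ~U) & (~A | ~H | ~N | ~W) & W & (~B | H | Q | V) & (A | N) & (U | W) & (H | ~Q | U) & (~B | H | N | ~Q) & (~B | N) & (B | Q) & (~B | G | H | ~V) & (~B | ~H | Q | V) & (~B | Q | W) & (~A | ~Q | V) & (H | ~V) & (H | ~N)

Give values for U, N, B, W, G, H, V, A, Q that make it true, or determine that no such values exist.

U: True, N: True, B: True, W: True, G: True, H: True, V: False, A: False, Q: True

Unit clause (N) forces N = True.
Unit clause (W) forces W = True.
In (H | ~N) only H is left, so H = True.
In (~H | Q) only Q is left, so Q = True.
In (~A | ~H | ~N | ~W) only ~A is left, so A = False.
Set U = True.
Set B = True.
Set G = True.
Set V = False.
All clauses satisfied.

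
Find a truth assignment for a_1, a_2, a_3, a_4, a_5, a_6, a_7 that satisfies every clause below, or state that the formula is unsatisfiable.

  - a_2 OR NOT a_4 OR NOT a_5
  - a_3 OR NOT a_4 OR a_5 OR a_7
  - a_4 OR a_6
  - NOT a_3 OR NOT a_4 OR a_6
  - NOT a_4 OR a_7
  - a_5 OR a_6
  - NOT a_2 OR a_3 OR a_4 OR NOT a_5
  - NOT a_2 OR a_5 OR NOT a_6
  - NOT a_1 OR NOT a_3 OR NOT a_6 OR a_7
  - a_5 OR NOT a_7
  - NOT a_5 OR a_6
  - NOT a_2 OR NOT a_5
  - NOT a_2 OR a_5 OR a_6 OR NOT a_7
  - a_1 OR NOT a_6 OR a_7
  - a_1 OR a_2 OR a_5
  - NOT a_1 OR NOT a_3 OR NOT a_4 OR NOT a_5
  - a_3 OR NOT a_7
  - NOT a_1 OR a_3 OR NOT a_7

a_1=T, a_2=F, a_3=T, a_4=F, a_5=T, a_6=T, a_7=T

Set a_1 = True.
Try a_2 = True:
  (NOT a_2 OR NOT a_5) forces a_5 = False.
  (a_5 OR a_6) forces a_6 = True.
  clause (NOT a_2 OR a_5 OR NOT a_6) is falsified — backtrack.
So a_2 = False.
Set a_3 = True.
Try a_4 = True:
  (a_2 OR NOT a_4 OR NOT a_5) forces a_5 = False.
  (NOT a_3 OR NOT a_4 OR a_6) forces a_6 = True.
  (NOT a_4 OR a_7) forces a_7 = True.
  clause (a_5 OR NOT a_7) is falsified — backtrack.
So a_4 = False.
  then (a_4 OR a_6) forces a_6 = True.
  then (NOT a_1 OR NOT a_3 OR NOT a_6 OR a_7) forces a_7 = True.
  then (a_5 OR NOT a_7) forces a_5 = True.
All clauses satisfied.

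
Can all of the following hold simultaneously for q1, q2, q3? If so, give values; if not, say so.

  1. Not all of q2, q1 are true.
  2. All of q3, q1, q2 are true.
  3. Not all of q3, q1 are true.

Case q3 = True:
  (2) forces q1 = True.
  Constraint (3) is violated (q3=T, q1=T) — contradiction.
Case q3 = False:
  Constraint (2) is violated (q3=F) — contradiction.
Both cases fail — unsatisfiable.

No satisfying assignment exists.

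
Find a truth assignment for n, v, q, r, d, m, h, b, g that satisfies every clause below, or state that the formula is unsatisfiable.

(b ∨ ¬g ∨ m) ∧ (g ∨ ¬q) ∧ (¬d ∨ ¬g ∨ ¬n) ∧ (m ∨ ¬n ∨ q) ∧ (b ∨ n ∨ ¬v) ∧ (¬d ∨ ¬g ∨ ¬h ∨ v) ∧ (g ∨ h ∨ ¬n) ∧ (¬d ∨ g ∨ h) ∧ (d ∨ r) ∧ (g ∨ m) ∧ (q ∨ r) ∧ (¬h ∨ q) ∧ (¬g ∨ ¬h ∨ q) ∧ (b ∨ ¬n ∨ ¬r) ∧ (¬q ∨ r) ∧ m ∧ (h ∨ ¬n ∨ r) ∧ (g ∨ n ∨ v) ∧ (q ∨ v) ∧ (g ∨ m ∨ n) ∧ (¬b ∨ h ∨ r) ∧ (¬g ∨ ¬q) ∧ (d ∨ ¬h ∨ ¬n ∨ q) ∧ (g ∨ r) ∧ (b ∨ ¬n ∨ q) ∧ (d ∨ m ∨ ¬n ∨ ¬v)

n: True, v: True, q: False, r: True, d: False, m: True, h: False, b: True, g: True

Unit clause (m) forces m = True.
Set n = True.
Try v = False:
  (q ∨ v) forces q = True.
  (g ∨ ¬q) forces g = True.
  clause (¬g ∨ ¬q) is falsified — backtrack.
So v = True.
Set q = False.
  then (q ∨ r) forces r = True.
  then (¬h ∨ q) forces h = False.
  then (b ∨ ¬n ∨ ¬r) forces b = True.
  then (g ∨ h ∨ ¬n) forces g = True.
  then (¬d ∨ ¬g ∨ ¬n) forces d = False.
All clauses satisfied.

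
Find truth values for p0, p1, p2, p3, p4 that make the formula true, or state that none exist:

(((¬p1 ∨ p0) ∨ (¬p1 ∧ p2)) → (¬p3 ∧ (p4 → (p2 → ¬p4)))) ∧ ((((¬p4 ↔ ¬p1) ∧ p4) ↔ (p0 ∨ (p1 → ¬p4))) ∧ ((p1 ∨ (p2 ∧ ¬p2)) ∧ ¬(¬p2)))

No satisfying assignment exists.

Case p2 = True: the formula simplifies to (((¬p1 ∨ p0) ∨ ¬p1) → (¬p3 ∧ (p4 → ¬p4))) ∧ ((((¬p4 ↔ ¬p1) ∧ p4) ↔ (p0 ∨ (p1 → ¬p4))) ∧ p1).
  p4 = True: simplifies to ¬(((¬p1 ∨ p0) ∨ ¬p1)) ∧ ((p1 ↔ (p0 ∨ ¬p1)) ∧ p1).
    p1 = True: simplifies to ¬p0 ∧ p0.
      p0 = True: the conjunct ¬p0 is False.
      p0 = False: the conjunct p0 is False.
    p1 = False: the conjunct ¬(((¬p1 ∨ p0) ∨ ¬p1)) becomes ¬((True ∨ True)) = False.
  p4 = False: the conjunct ((¬p4 ↔ ¬p1) ∧ p4) ↔ (p0 ∨ (p1 → ¬p4)) becomes (¬p1 ∧ False) ↔ (p0 ∨ True) = False.
Case p2 = False: the conjunct ¬(¬p2) becomes ¬(¬False) = False.
Both cases fail — unsatisfiable.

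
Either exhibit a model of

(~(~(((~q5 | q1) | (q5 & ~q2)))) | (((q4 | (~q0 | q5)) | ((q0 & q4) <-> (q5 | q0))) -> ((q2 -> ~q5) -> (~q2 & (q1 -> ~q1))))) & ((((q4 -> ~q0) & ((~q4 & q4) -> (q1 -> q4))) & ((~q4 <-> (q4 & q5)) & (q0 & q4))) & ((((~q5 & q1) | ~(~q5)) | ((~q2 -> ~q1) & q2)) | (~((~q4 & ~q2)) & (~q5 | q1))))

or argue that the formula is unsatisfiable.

Case q4 = True: the formula simplifies to (~(~(((~q5 | q1) | (q5 & ~q2)))) | ((q2 -> ~q5) -> (~q2 & (q1 -> ~q1)))) & ((~q0 & (~q5 & q0)) & ((((~q5 & q1) | ~(~q5)) | ((~q2 -> ~q1) & q2)) | (~q5 | q1))).
  q0 = True: the conjunct ~q0 is False.
  q0 = False: the conjunct q0 is False.
Case q4 = False: the conjunct ~q4 <-> (q4 & q5) becomes ~False <-> (False & q5) = False.
Both cases fail — unsatisfiable.

No satisfying assignment exists.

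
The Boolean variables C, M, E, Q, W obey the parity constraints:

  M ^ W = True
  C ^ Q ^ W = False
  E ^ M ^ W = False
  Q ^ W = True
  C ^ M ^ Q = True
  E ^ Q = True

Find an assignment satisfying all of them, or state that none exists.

C = True, M = False, E = True, Q = False, W = True

M ^ W = F ^ T = True ✓
C ^ Q ^ W = T ^ F ^ T = False ✓
E ^ M ^ W = T ^ F ^ T = False ✓
Q ^ W = F ^ T = True ✓
C ^ M ^ Q = T ^ F ^ F = True ✓
E ^ Q = T ^ F = True ✓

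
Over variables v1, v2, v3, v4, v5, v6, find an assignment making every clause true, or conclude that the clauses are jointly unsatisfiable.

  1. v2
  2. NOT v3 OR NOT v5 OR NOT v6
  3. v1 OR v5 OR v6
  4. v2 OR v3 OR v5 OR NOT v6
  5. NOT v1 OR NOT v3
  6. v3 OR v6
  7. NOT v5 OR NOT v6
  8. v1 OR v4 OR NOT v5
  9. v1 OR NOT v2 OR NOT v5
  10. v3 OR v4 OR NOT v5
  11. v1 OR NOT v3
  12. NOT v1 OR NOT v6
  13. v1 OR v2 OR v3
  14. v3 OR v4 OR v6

v1=F, v2=T, v3=F, v4=F, v5=F, v6=T

Unit clause (v2) forces v2 = True.
Try v1 = True:
  (NOT v1 OR NOT v3) forces v3 = False.
  (v3 OR v6) forces v6 = True.
  clause (NOT v1 OR NOT v6) is falsified — backtrack.
So v1 = False.
  then (v1 OR NOT v2 OR NOT v5) forces v5 = False.
  then (v1 OR NOT v3) forces v3 = False.
  then (v1 OR v5 OR v6) forces v6 = True.
Set v4 = False.
All clauses satisfied.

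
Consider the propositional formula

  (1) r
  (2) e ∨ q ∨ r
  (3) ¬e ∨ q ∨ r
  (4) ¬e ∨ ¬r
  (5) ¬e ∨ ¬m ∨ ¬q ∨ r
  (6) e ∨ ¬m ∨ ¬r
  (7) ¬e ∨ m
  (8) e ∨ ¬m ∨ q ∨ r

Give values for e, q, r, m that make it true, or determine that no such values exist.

e: False, q: False, r: True, m: False

Unit clause (r) forces r = True.
In (¬e ∨ ¬r) only ¬e is left, so e = False.
In (e ∨ ¬m ∨ ¬r) only ¬m is left, so m = False.
Set q = False.
All clauses satisfied.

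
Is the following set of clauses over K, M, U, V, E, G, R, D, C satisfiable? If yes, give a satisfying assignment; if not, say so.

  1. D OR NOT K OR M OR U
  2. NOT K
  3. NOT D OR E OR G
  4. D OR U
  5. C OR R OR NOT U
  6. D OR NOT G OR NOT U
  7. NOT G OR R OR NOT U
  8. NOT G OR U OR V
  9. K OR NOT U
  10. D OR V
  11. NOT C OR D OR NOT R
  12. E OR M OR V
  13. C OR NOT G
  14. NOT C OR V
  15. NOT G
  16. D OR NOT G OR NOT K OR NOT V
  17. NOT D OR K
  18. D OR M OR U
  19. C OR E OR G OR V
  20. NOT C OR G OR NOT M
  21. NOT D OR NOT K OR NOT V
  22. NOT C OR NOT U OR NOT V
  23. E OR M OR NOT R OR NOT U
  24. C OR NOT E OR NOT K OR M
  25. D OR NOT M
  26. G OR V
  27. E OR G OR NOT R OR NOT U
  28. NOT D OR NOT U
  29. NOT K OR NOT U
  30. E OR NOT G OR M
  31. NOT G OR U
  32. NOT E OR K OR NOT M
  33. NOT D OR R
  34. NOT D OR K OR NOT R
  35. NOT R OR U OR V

The formula is unsatisfiable.

Case K = True:
  Clause (NOT K) is falsified — contradiction.
Case K = False:
  (K OR NOT U) forces U = False.
  (D OR U) forces D = True.
  Clause (NOT D OR K) is falsified — contradiction.
Both cases fail, so the formula is unsatisfiable.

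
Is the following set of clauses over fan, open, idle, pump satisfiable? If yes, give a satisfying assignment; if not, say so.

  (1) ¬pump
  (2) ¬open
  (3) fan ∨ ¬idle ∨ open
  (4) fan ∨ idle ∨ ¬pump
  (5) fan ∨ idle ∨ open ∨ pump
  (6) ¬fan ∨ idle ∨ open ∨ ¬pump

Unit clause (¬pump) forces pump = False.
Unit clause (¬open) forces open = False.
Try fan = False:
  (fan ∨ ¬idle ∨ open) forces idle = False.
  clause (fan ∨ idle ∨ open ∨ pump) is falsified — backtrack.
So fan = True.
Set idle = False.
All clauses satisfied.

fan = True, open = False, idle = False, pump = False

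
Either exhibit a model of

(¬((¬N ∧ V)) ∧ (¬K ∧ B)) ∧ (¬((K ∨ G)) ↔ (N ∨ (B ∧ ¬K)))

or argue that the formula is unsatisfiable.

K = False; V = False; B = True; G = False; N = False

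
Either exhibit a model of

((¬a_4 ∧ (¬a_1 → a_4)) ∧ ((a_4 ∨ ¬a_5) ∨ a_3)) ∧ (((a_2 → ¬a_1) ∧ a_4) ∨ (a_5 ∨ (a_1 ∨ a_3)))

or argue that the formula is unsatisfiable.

a_1: True, a_2: True, a_3: True, a_4: False, a_5: True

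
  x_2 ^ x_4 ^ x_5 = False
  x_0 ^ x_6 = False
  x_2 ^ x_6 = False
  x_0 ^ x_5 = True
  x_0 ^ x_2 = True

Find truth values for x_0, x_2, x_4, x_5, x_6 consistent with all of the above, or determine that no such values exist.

Adding constraints 2, 3, 5 mod 2: every variable appears an even number of times on the left, so the left side is 0.
But the right sides sum to 1 (mod 2). 0 ≠ 1 — the system is inconsistent.

The formula is unsatisfiable.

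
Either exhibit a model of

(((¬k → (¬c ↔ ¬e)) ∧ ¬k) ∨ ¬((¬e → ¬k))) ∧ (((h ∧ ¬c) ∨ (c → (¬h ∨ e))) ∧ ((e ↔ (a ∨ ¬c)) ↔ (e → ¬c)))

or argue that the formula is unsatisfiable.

a = False, h = False, e = True, c = True, k = False

  ((¬k → (¬c ↔ ¬e)) ∧ ¬k) ∨ ¬((¬e → ¬k)) = True
    (¬k → (¬c ↔ ¬e)) ∧ ¬k = True
      ¬k → (¬c ↔ ¬e) = True
        ¬k = True
        ¬c ↔ ¬e = True
          ¬c = False
          ¬e = False
      ¬k = True
    ¬((¬e → ¬k)) = False
      ¬e → ¬k = True
        ¬e = False
        ¬k = True
  ((h ∧ ¬c) ∨ (c → (¬h ∨ e))) ∧ ((e ↔ (a ∨ ¬c)) ↔ (e → ¬c)) = True
    (h ∧ ¬c) ∨ (c → (¬h ∨ e)) = True
      h ∧ ¬c = False
        ¬c = False
      c → (¬h ∨ e) = True
        ¬h ∨ e = True
          ¬h = True
    (e ↔ (a ∨ ¬c)) ↔ (e → ¬c) = True
      e ↔ (a ∨ ¬c) = False
        a ∨ ¬c = False
          ¬c = False
      e → ¬c = False
        ¬c = False
Both conjuncts True, so the formula holds.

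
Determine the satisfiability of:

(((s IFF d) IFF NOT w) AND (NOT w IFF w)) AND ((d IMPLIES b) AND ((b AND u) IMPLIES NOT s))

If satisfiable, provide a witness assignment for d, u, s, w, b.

The conjunct NOT w IFF w is unsatisfiable on its own:
  w=F: evaluates to False.
  w=T: evaluates to False.
So the whole conjunction is unsatisfiable.

Unsatisfiable — no assignment works.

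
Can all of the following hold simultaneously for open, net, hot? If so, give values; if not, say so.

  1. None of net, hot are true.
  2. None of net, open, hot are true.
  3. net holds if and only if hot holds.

open = False, net = False, hot = False

  (1) {net, hot}: 0 true — none ✓
  (2) {net, open, hot}: 0 true — none ✓
  (3) net=F, hot=F — same ✓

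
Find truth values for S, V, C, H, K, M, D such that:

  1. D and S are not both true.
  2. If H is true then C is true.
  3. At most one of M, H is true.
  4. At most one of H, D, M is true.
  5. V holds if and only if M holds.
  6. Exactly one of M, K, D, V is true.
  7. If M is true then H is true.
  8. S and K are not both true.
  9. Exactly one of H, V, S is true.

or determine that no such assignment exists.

S=F, V=F, C=T, H=T, K=T, M=F, D=F

  (1) D=F, S=F — not both ✓
  (2) H=T ⇒ C: T ✓
  (3) {M, H}: 1 true — at most one ✓
  (4) {H, D, M}: 1 true — at most one ✓
  (5) V=F, M=F — same ✓
  (6) {M, K, D, V}: 1 true — exactly one ✓
  (7) M=F ⇒ H: vacuous ✓
  (8) S=F, K=T — not both ✓
  (9) {H, V, S}: 1 true — exactly one ✓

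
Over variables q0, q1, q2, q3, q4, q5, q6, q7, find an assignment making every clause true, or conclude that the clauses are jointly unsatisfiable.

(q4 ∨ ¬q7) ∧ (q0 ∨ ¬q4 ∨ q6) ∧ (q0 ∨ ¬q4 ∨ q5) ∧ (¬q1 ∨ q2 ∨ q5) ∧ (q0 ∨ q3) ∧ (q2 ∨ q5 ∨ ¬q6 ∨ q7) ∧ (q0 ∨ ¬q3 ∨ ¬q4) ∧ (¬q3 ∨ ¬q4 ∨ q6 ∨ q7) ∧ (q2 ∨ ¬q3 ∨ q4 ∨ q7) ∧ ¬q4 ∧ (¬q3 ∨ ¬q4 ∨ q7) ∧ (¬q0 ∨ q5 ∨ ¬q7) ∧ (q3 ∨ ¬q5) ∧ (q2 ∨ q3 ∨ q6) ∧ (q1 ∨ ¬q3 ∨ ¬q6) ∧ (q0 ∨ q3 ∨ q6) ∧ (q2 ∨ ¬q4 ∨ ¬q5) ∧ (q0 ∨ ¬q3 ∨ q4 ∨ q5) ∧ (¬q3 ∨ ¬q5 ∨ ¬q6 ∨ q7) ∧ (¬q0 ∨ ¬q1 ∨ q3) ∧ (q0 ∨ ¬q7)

Unit clause (¬q4) forces q4 = False.
In (q4 ∨ ¬q7) only ¬q7 is left, so q7 = False.
Set q0 = True.
Set q1 = False.
Set q2 = True.
Set q3 = False.
  then (q3 ∨ ¬q5) forces q5 = False.
Set q6 = True.
All clauses satisfied.

q0: True, q1: False, q2: True, q3: False, q4: False, q5: False, q6: True, q7: False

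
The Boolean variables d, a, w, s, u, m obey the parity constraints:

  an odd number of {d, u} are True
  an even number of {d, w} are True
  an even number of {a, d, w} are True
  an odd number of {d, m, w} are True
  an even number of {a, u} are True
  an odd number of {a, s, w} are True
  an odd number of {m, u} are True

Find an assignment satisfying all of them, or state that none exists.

d: True; a: False; w: True; s: False; u: False; m: True

{d, u}: 1 true → odd ✓
{d, w}: 2 true → even ✓
{a, d, w}: 2 true → even ✓
{d, m, w}: 3 true → odd ✓
{a, u}: 0 true → even ✓
{a, s, w}: 1 true → odd ✓
{m, u}: 1 true → odd ✓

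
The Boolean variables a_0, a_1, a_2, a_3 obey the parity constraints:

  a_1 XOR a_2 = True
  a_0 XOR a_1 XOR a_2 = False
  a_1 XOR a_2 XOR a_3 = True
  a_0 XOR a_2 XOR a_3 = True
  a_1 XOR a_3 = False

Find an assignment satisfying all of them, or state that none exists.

Unsatisfiable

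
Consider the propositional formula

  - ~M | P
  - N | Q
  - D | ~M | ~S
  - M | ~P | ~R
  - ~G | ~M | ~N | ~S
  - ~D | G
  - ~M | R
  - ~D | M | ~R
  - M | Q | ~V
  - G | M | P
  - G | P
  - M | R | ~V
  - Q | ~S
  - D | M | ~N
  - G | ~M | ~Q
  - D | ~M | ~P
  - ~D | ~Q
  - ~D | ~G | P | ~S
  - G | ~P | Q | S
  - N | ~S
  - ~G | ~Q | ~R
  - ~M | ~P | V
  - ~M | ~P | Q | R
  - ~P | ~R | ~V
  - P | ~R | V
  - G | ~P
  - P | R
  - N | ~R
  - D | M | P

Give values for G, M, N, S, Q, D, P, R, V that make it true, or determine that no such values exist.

G = True, M = False, N = True, S = False, Q = False, D = True, P = True, R = False, V = False

Try G = False:
  (~D | G) forces D = False.
  (G | P) forces P = True.
  clause (G | ~P) is falsified — backtrack.
So G = True.
Set M = False.
Set N = True.
  then (D | M | ~N) forces D = True.
  then (~D | ~Q) forces Q = False.
  then (~D | M | ~R) forces R = False.
  then (M | Q | ~V) forces V = False.
  then (Q | ~S) forces S = False.
  then (P | R) forces P = True.
All clauses satisfied.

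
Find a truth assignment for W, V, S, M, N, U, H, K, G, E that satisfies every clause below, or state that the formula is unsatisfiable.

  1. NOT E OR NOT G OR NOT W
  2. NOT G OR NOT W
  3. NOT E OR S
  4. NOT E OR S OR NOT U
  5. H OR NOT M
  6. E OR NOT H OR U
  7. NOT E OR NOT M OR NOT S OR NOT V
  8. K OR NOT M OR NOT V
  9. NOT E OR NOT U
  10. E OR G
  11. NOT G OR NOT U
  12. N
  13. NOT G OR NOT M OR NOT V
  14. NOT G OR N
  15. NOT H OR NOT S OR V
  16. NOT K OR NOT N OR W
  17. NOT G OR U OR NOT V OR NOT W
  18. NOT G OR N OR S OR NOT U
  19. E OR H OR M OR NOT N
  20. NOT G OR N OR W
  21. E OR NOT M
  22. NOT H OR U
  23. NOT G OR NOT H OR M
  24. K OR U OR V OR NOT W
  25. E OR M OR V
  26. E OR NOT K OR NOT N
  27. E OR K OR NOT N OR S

W=T; V=F; S=T; M=F; N=T; U=F; H=F; K=T; G=F; E=T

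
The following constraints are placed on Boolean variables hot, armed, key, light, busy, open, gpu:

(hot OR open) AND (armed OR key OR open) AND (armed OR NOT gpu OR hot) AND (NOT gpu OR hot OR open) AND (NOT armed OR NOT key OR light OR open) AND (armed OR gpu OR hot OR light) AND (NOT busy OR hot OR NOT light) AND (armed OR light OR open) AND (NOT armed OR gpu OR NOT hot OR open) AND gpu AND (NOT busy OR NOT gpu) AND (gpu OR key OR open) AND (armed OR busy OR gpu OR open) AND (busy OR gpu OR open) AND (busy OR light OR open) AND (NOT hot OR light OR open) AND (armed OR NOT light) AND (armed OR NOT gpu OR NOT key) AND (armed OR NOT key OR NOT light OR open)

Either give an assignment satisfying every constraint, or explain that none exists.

hot: False, armed: True, key: True, light: True, busy: False, open: True, gpu: True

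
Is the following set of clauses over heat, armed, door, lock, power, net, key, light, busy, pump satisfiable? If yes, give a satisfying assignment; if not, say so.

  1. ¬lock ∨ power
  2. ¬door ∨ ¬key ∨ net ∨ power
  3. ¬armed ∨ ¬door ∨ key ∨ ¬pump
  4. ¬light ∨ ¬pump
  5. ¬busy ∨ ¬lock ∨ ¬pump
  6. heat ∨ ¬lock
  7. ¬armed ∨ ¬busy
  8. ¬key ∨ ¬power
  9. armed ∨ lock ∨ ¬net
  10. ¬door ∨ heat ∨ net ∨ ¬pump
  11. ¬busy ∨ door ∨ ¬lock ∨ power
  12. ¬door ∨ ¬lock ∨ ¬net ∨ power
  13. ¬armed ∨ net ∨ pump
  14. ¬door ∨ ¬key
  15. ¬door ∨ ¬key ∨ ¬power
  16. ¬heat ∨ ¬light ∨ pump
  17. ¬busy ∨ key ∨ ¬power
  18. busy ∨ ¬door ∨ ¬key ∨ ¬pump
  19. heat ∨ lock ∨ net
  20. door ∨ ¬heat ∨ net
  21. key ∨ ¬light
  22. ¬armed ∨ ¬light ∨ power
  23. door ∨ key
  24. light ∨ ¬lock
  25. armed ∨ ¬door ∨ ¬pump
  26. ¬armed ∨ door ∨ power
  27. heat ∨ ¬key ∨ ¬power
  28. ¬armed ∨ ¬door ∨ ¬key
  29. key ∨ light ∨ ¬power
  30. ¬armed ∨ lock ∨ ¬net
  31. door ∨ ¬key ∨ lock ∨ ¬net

Try heat = False:
  (heat ∨ ¬lock) forces lock = False.
  (heat ∨ lock ∨ net) forces net = True.
  (armed ∨ lock ∨ ¬net) forces armed = True.
  clause (¬armed ∨ lock ∨ ¬net) is falsified — backtrack.
So heat = True.
Set armed = False.
Try door = False:
  (door ∨ ¬heat ∨ net) forces net = True.
  (armed ∨ lock ∨ ¬net) forces lock = True.
  (¬lock ∨ power) forces power = True.
  (¬key ∨ ¬power) forces key = False.
  clause (door ∨ key) is falsified — backtrack.
So door = True.
  then (¬door ∨ ¬key) forces key = False.
  then (key ∨ ¬light) forces light = False.
  then (light ∨ ¬lock) forces lock = False.
  then (armed ∨ ¬door ∨ ¬pump) forces pump = False.
  then (key ∨ light ∨ ¬power) forces power = False.
  then (armed ∨ lock ∨ ¬net) forces net = False.
Set busy = False.
All clauses satisfied.

heat: True; armed: False; door: True; lock: False; power: False; net: False; key: False; light: False; busy: False; pump: False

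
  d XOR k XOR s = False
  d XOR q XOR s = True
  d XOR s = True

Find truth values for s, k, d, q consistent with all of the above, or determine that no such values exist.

s=T, k=T, d=F, q=F

d XOR k XOR s = F XOR T XOR T = False ✓
d XOR q XOR s = F XOR F XOR T = True ✓
d XOR s = F XOR T = True ✓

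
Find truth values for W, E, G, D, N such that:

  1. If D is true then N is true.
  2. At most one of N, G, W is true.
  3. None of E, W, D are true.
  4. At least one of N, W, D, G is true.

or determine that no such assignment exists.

W = False, E = False, G = True, D = False, N = False

  (1) D=F ⇒ N: vacuous ✓
  (2) {N, G, W}: 1 true — at most one ✓
  (3) {E, W, D}: 0 true — none ✓
  (4) {N, W, D, G}: 1 true — at least one ✓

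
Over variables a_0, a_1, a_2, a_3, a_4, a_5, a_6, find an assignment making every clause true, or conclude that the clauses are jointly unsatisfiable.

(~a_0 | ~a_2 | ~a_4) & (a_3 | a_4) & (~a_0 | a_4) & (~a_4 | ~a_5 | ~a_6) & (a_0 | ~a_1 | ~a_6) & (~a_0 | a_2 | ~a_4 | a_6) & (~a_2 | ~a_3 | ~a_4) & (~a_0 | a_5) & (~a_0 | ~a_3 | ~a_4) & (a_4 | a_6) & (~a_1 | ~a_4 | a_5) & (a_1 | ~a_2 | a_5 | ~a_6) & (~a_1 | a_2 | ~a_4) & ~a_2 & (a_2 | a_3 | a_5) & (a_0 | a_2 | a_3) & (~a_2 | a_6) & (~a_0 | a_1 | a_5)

a_0=F; a_1=F; a_2=F; a_3=T; a_4=T; a_5=T; a_6=F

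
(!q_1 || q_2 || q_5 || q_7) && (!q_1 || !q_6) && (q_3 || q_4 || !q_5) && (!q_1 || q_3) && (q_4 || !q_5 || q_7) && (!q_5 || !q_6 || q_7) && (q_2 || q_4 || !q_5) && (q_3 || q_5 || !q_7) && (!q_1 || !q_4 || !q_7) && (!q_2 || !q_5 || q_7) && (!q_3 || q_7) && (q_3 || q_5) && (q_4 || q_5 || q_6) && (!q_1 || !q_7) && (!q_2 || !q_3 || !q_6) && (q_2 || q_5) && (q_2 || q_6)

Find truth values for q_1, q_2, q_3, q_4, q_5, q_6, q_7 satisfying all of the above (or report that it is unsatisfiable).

Set q_1 = False.
Set q_2 = True.
Set q_3 = False.
  then (q_3 || q_5) forces q_5 = True.
  then (q_3 || q_4 || !q_5) forces q_4 = True.
  then (!q_2 || !q_5 || q_7) forces q_7 = True.
Set q_6 = True.
All clauses satisfied.

q_1=F, q_2=T, q_3=F, q_4=T, q_5=T, q_6=T, q_7=T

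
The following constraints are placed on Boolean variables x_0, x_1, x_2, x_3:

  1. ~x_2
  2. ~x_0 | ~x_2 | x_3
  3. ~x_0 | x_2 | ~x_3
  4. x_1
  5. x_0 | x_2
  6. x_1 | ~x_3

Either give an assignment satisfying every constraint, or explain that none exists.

Unit clause (~x_2) forces x_2 = False.
Unit clause (x_1) forces x_1 = True.
In (x_0 | x_2) only x_0 is left, so x_0 = True.
In (~x_0 | x_2 | ~x_3) only ~x_3 is left, so x_3 = False.
Check each clause:
  (~x_2): ~x_2 holds.
  (~x_0 | ~x_2 | x_3): ~x_2 holds.
  (~x_0 | x_2 | ~x_3): ~x_3 holds.
  (x_1): x_1 holds.
  (x_0 | x_2): x_0 holds.
  (x_1 | ~x_3): x_1 holds.
All clauses satisfied.

x_0: True, x_1: True, x_2: False, x_3: False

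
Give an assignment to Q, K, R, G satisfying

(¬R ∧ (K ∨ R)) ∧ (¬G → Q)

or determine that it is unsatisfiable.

Q = True, K = True, R = False, G = True

  ¬R ∧ (K ∨ R) = True
    ¬R = True
    K ∨ R = True
  ¬G → Q = True
    ¬G = False
Both conjuncts True, so the formula holds.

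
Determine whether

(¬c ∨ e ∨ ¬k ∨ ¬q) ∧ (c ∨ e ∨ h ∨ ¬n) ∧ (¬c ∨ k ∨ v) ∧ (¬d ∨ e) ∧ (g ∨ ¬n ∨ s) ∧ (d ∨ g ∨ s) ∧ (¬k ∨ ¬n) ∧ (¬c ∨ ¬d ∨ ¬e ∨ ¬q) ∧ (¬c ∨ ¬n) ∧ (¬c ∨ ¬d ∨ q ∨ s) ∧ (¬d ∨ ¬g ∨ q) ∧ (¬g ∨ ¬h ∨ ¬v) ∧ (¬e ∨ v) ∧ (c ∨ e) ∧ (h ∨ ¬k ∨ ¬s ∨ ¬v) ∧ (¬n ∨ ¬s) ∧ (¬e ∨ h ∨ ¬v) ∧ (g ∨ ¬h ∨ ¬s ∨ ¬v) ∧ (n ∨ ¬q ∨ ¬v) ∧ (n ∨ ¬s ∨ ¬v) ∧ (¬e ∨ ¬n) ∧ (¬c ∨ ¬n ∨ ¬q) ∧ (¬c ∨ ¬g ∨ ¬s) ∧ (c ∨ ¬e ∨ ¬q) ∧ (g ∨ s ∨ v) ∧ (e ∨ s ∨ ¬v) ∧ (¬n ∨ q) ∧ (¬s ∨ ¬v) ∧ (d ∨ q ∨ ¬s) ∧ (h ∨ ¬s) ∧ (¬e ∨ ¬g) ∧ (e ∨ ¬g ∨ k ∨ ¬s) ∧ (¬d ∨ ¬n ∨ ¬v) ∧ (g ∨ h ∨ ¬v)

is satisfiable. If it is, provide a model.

Set v = True.
  then (¬s ∨ ¬v) forces s = False.
  then (e ∨ s ∨ ¬v) forces e = True.
  then (¬e ∨ ¬g) forces g = False.
  then (g ∨ h ∨ ¬v) forces h = True.
  then (g ∨ ¬n ∨ s) forces n = False.
  then (d ∨ g ∨ s) forces d = True.
  then (n ∨ ¬q ∨ ¬v) forces q = False.
  then (¬c ∨ ¬d ∨ q ∨ s) forces c = False.
Set k = False.
All clauses satisfied.

v=T, n=F, e=T, h=T, k=F, d=T, q=F, c=F, s=F, g=F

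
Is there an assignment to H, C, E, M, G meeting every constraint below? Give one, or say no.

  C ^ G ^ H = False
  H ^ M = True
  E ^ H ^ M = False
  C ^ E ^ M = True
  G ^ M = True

H=T; C=F; E=T; M=F; G=T

C ^ G ^ H = F ^ T ^ T = False ✓
H ^ M = T ^ F = True ✓
E ^ H ^ M = T ^ T ^ F = False ✓
C ^ E ^ M = F ^ T ^ F = True ✓
G ^ M = T ^ F = True ✓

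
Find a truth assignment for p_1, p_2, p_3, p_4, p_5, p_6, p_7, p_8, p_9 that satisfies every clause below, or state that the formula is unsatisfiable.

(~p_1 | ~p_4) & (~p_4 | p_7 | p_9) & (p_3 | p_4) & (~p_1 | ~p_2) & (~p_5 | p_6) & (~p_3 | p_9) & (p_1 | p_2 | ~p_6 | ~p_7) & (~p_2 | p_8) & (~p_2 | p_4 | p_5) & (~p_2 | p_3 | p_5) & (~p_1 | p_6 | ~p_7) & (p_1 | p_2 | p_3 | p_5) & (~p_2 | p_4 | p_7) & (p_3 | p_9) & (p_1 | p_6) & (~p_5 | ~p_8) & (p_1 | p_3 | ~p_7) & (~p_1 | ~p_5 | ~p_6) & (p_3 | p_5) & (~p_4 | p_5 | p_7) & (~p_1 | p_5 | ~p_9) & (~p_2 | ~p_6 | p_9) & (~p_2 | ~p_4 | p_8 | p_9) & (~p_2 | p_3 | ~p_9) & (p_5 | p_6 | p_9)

Set p_1 = False.
  then (p_1 | p_6) forces p_6 = True.
Set p_2 = False.
  then (p_1 | p_2 | ~p_6 | ~p_7) forces p_7 = False.
Set p_3 = True.
  then (~p_3 | p_9) forces p_9 = True.
Set p_4 = True.
  then (~p_4 | p_5 | p_7) forces p_5 = True.
  then (~p_5 | ~p_8) forces p_8 = False.
All clauses satisfied.

p_1 = False, p_2 = False, p_3 = True, p_4 = True, p_5 = True, p_6 = True, p_7 = False, p_8 = False, p_9 = True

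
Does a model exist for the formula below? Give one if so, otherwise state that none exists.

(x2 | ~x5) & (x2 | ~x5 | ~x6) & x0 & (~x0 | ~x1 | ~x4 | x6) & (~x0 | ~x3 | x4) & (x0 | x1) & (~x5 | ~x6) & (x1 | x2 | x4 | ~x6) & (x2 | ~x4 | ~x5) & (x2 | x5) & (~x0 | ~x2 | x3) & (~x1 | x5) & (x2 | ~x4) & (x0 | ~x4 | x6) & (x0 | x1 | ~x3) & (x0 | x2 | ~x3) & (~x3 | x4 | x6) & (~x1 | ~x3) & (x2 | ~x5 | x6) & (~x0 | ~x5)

x0 = True, x1 = False, x2 = True, x3 = True, x4 = True, x5 = False, x6 = True

Unit clause (x0) forces x0 = True.
In (~x0 | ~x5) only ~x5 is left, so x5 = False.
In (x2 | x5) only x2 is left, so x2 = True.
In (~x0 | ~x2 | x3) only x3 is left, so x3 = True.
In (~x1 | x5) only ~x1 is left, so x1 = False.
In (~x0 | ~x3 | x4) only x4 is left, so x4 = True.
Set x6 = True.
All clauses satisfied.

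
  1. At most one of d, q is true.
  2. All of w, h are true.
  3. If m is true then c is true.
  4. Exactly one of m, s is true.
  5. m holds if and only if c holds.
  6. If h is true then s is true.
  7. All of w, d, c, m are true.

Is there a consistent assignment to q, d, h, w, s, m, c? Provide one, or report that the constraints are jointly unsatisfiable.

Case h = True:
  (2) forces w = True.
  (6) with h=T forces s = True.
  (4) with s=T forces m = False.
  Constraint (7) is violated (m=F) — contradiction.
Case h = False:
  Constraint (2) is violated (h=F) — contradiction.
Both cases fail — unsatisfiable.

No satisfying assignment exists.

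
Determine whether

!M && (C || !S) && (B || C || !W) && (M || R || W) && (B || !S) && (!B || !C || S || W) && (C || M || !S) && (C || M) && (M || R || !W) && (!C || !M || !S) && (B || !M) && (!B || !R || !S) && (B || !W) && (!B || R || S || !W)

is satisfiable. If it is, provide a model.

Unit clause (!M) forces M = False.
In (C || M) only C is left, so C = True.
Set B = True.
Try R = False:
  (M || R || W) forces W = True.
  clause (M || R || !W) is falsified — backtrack.
So R = True.
  then (!B || !R || !S) forces S = False.
  then (!B || !C || S || W) forces W = True.
All clauses satisfied.

B=T, R=T, M=F, W=T, C=T, S=F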